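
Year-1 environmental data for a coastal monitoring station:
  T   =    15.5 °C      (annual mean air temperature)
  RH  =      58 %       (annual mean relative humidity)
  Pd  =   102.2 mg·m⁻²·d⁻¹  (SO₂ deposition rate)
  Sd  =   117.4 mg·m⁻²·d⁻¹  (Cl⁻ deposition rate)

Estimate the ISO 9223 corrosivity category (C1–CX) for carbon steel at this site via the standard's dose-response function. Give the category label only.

C4

carbon steel: T>10 °C ⇒ hinge -0.054·(15.5−10) = -0.2970
  sulphur-dioxide contribution → 46.52 μm/a
  chloride contribution → 24.68 μm/a
  total first-year rate 71.2 μm/a
Category bounds: 50…80 μm/a bracket r_corr ⇒ C4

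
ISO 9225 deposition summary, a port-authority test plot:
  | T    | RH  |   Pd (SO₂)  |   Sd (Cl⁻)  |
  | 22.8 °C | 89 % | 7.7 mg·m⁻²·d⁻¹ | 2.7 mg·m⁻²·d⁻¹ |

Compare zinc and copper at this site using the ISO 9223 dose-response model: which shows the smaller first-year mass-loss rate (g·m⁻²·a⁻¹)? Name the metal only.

zinc

zinc: T>10 °C ⇒ hinge -0.071·(22.8−10) = -0.9088
  sulphur-dioxide contribution → 0.7655 μm/a
  chloride contribution → 0.4363 μm/a
  total first-year rate 1.202 μm/a
  mass loss = 1.202 μm/a × 7.14 g/cm³ = 8.581 g·m⁻²·a⁻¹
copper: T>10 °C ⇒ hinge -0.080·(22.8−10) = -1.0240
  sulphur-dioxide contribution → 0.6173 μm/a
  chloride contribution → 1.009 μm/a
  ⇒ r_corr(copper) = 1.626 μm/a
  mass loss = 1.626 μm/a × 8.96 g/cm³ = 14.57 g·m⁻²·a⁻¹
Ordering by g·m⁻²·a⁻¹: copper (14.6) > zinc (8.58)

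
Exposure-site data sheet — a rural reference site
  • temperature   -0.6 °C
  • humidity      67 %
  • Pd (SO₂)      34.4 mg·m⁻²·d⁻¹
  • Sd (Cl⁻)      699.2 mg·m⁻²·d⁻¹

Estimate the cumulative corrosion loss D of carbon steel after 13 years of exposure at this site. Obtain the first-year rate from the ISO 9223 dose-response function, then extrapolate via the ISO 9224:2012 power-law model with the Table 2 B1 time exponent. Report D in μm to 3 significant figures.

D(13) = 235 μm

carbon steel: T≤10 °C ⇒ hinge +0.150·(-0.6−10) = -1.5900
  Pd branch = 1.77·Pd^0.52·e^(0.02·RH+f) = 8.678 μm/a
  Cl⁻ term: 0.102·699.2^0.62·exp(0.033·67+0.04·-0.6) = 52.73
  r_corr = 8.678 + 52.73 = 61.41 μm/a
Power-law: D(13) = r_corr · 13^0.523
  D(13) = 61.41 × 13^0.523 = 61.41 × 3.825 = 234.9 μm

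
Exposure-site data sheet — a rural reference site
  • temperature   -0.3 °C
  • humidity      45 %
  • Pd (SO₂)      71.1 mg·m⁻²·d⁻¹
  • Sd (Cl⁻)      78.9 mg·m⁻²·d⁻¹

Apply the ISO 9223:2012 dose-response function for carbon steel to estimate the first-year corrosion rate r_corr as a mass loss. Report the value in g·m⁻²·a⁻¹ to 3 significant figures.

r_corr = 119 g·m⁻²·a⁻¹

carbon steel: f(T) = +0.150·(T−10) [T≤10 °C] = -1.5450
  Pd branch = 1.77·Pd^0.52·e^(0.02·RH+f) = 8.528 μm/a
  Cl⁻ term: 0.102·78.9^0.62·exp(0.033·45+0.04·-0.3) = 6.676
  r_corr = 8.528 + 6.676 = 15.2 μm/a
Convert to mass loss: 15.2 μm/a × 7.85 g/cm³ = 119.3 g·m⁻²·a⁻¹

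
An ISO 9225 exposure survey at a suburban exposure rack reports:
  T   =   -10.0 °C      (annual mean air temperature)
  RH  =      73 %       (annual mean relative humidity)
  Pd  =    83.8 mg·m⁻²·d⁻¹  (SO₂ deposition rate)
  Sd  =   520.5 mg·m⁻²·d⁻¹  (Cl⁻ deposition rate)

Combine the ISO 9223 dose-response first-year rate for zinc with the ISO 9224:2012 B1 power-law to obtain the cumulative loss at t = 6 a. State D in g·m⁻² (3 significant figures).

zinc: f(T) = +0.038·(T−10) [T≤10 °C] = -0.7600
  Pd branch = 0.0129·Pd^0.44·e^(0.046·RH+f) = 1.217 μm/a
  Cl⁻ term: 0.0175·520.5^0.57·exp(0.008·73+0.085·-10.0) = 0.4741
  sum: 1.217 + 0.4741 → r_corr = 1.691 μm/a
Power-law: D(6) = r_corr · 6^0.813
  D(6) = 1.691 × 6^0.813 = 1.691 × 4.292 = 7.256 μm
  Mass loss = 7.256 μm × 7.14 g/cm³ = 51.81 g·m⁻²

D(6) = 51.8 g·m⁻²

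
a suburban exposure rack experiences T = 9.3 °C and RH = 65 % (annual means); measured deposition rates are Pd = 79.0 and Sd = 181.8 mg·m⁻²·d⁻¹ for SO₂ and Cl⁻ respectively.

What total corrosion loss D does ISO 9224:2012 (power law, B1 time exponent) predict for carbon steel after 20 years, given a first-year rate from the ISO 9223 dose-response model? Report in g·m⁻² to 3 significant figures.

carbon steel: temperature factor f = +0.150·(-0.7) = -0.1050
  sulphur-dioxide contribution → 56.72 μm/a
  chloride contribution → 31.82 μm/a
  ⇒ r_corr(carbon steel) = 88.54 μm/a
Long-term exponent b (ISO 9224 Table 2, B1) = 0.523
  D(20) = 88.54 × 20^0.523 = 88.54 × 4.791 = 424.2 μm
  Mass loss = 424.2 μm × 7.85 g/cm³ = 3330 g·m⁻²

D(20) = 3.33e+03 g·m⁻²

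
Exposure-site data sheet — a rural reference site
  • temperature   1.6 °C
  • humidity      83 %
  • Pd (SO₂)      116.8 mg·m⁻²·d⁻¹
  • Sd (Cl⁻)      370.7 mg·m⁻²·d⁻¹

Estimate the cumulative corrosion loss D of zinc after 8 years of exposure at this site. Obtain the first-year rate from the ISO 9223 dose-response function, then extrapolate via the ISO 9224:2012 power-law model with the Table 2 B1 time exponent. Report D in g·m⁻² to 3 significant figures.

D(8) = 178 g·m⁻²

zinc: T≤10 °C ⇒ hinge +0.038·(1.6−10) = -0.3192
  sulphur-dioxide contribution → 3.466 μm/a
  chloride contribution → 1.135 μm/a
  total first-year rate 4.6 μm/a
Long-term exponent b (ISO 9224 Table 2, B1) = 0.813
  D(8) = 4.6 × 8^0.813 = 4.6 × 5.423 = 24.94 μm
  Mass loss = 24.94 μm × 7.14 g/cm³ = 178.1 g·m⁻²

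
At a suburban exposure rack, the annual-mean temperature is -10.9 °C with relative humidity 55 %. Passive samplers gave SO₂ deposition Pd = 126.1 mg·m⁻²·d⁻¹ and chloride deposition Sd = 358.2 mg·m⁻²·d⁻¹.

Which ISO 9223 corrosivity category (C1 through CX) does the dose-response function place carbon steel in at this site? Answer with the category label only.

carbon steel: T≤10 °C ⇒ hinge +0.150·(-10.9−10) = -3.1350
  Pd branch = 1.77·Pd^0.52·e^(0.02·RH+f) = 2.861 μm/a
  Cl⁻ term: 0.102·358.2^0.62·exp(0.033·55+0.04·-10.9) = 15.53
  r_corr = 2.861 + 15.53 = 18.39 μm/a
ISO 9223 Table 2 (carbon steel): 1.3 < 18.4 ≤ 25 μm/a ⇒ C2

C2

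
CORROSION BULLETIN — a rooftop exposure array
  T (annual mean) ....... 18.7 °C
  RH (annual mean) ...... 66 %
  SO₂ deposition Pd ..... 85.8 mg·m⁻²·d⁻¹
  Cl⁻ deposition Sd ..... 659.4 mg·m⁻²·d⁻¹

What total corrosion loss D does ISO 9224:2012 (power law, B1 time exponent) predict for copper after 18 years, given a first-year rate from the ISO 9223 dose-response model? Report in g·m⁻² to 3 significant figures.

D(18) = 123 g·m⁻²

copper: f(T) = -0.080·(T−10) [T>10 °C] = -0.6960
  SO₂ term: 0.0053·85.8^0.26·exp(0.059·66-0.6960) = 0.4129
  Sd branch = 0.01025·Sd^0.27·e^(0.036·RH+0.049·T) = 1.591 μm/a
  sum: 0.4129 + 1.591 → r_corr = 2.004 μm/a
Long-term exponent b (ISO 9224 Table 2, B1) = 0.667
  D(18) = 2.004 × 18^0.667 = 2.004 × 6.875 = 13.78 μm
  Mass loss = 13.78 μm × 8.96 g/cm³ = 123.5 g·m⁻²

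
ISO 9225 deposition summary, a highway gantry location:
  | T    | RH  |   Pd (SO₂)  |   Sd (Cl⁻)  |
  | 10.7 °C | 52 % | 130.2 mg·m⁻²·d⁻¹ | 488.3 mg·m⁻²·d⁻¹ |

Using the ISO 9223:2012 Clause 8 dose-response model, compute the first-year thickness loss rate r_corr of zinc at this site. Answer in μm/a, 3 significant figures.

r_corr = 3.39 μm/a

zinc: f(T) = -0.071·(T−10) [T>10 °C] = -0.0497
  Pd branch = 0.0129·Pd^0.44·e^(0.046·RH+f) = 1.144 μm/a
  Sd branch = 0.0175·Sd^0.57·e^(0.008·RH+0.085·T) = 2.245 μm/a
  r_corr = 1.144 + 2.245 = 3.389 μm/a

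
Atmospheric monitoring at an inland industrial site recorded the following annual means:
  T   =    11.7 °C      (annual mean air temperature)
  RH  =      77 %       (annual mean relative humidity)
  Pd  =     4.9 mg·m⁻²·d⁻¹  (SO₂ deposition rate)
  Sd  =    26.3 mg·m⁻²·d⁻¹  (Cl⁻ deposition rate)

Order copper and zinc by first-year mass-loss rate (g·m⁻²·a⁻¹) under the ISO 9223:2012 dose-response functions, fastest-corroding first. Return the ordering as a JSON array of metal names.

copper: temperature factor f = -0.080·(1.7) = -0.1360
  sulphur-dioxide contribution → 0.6571 μm/a
  chloride contribution → 0.703 μm/a
  ⇒ r_corr(copper) = 1.36 μm/a
  mass loss = 1.36 μm/a × 8.96 g/cm³ = 12.19 g·m⁻²·a⁻¹
zinc: f(T) = -0.071·(T−10) [T>10 °C] = -0.1207
  sulphur-dioxide contribution → 0.7946 μm/a
  chloride contribution → 0.5647 μm/a
  total first-year rate 1.359 μm/a
  mass loss = 1.359 μm/a × 7.14 g/cm³ = 9.705 g·m⁻²·a⁻¹
Ordering by g·m⁻²·a⁻¹: copper (12.2) > zinc (9.71)

["copper", "zinc"]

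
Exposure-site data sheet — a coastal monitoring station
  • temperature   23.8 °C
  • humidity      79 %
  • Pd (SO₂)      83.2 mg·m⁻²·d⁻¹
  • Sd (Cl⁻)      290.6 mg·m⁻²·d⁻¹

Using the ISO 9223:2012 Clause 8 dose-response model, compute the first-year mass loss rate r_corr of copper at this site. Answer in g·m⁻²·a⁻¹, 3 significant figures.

copper: temperature factor f = -0.080·(13.8) = -1.1040
  Pd branch = 0.0053·Pd^0.26·e^(0.059·RH+f) = 0.5865 μm/a
  Sd branch = 0.01025·Sd^0.27·e^(0.036·RH+0.049·T) = 2.615 μm/a
  r_corr = 0.5865 + 2.615 = 3.201 μm/a
Convert to mass loss: 3.201 μm/a × 8.96 g/cm³ = 28.68 g·m⁻²·a⁻¹

r_corr = 28.7 g·m⁻²·a⁻¹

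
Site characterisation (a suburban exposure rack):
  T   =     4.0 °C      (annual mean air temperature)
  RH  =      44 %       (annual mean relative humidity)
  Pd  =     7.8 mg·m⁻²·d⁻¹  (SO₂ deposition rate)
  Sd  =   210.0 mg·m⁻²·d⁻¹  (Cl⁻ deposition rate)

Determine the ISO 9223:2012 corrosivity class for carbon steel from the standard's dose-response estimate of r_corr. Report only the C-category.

carbon steel: T≤10 °C ⇒ hinge +0.150·(4.0−10) = -0.9000
  SO₂ term: 1.77·7.8^0.52·exp(0.02·44-0.9000) = 5.049
  Sd branch = 0.102·Sd^0.62·e^(0.033·RH+0.04·T) = 14.08 μm/a
  sum: 5.049 + 14.08 → r_corr = 19.12 μm/a
Category bounds: 1.3…25 μm/a bracket r_corr ⇒ C2

C2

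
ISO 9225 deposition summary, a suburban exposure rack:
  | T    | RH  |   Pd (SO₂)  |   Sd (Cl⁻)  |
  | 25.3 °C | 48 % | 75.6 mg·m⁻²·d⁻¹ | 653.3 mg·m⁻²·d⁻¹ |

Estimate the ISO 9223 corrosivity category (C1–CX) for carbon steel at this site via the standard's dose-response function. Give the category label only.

C5

carbon steel: T>10 °C ⇒ hinge -0.054·(25.3−10) = -0.8262
  sulphur-dioxide contribution → 19.18 μm/a
  chloride contribution → 76.1 μm/a
  ⇒ r_corr(carbon steel) = 95.29 μm/a
ISO 9223 Table 2 (carbon steel): 80 < 95.3 ≤ 200 μm/a ⇒ C5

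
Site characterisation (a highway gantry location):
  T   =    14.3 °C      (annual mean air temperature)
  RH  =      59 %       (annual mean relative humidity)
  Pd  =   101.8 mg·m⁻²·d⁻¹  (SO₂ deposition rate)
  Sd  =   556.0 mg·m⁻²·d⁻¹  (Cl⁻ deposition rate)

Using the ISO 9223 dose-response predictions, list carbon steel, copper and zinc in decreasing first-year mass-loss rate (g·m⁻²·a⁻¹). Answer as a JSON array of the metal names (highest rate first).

["carbon steel", "zinc", "copper"]

carbon steel: f(T) = -0.054·(T−10) [T>10 °C] = -0.2322
  Pd branch = 1.77·Pd^0.52·e^(0.02·RH+f) = 50.54 μm/a
  Sd branch = 0.102·Sd^0.62·e^(0.033·RH+0.04·T) = 63.76 μm/a
  sum: 50.54 + 63.76 → r_corr = 114.3 μm/a
  mass loss = 114.3 μm/a × 7.85 g/cm³ = 897.2 g·m⁻²·a⁻¹
copper: f(T) = -0.080·(T−10) [T>10 °C] = -0.3440
  Pd branch = 0.0053·Pd^0.26·e^(0.059·RH+f) = 0.4061 μm/a
  Sd branch = 0.01025·Sd^0.27·e^(0.036·RH+0.049·T) = 0.952 μm/a
  sum: 0.4061 + 0.952 → r_corr = 1.358 μm/a
  mass loss = 1.358 μm/a × 8.96 g/cm³ = 12.17 g·m⁻²·a⁻¹
zinc: T>10 °C ⇒ hinge -0.071·(14.3−10) = -0.3053
  Pd branch = 0.0129·Pd^0.44·e^(0.046·RH+f) = 1.097 μm/a
  Cl⁻ term: 0.0175·556.0^0.57·exp(0.008·59+0.085·14.3) = 3.472
  r_corr = 1.097 + 3.472 = 4.569 μm/a
  mass loss = 4.569 μm/a × 7.14 g/cm³ = 32.62 g·m⁻²·a⁻¹
Ordering by g·m⁻²·a⁻¹: carbon steel (897) > zinc (32.6) > copper (12.2)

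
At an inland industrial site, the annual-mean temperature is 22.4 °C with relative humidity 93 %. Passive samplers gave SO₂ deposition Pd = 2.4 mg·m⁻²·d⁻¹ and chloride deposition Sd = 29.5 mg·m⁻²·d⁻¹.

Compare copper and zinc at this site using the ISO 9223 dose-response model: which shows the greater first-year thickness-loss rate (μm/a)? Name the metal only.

copper

copper: temperature factor f = -0.080·(12.4) = -0.9920
  sulphur-dioxide contribution → 0.5961 μm/a
  chloride contribution → 2.179 μm/a
  total first-year rate 2.775 μm/a
zinc: T>10 °C ⇒ hinge -0.071·(22.4−10) = -0.8804
  sulphur-dioxide contribution → 0.5668 μm/a
  chloride contribution → 1.702 μm/a
  ⇒ r_corr(zinc) = 2.268 μm/a
Ordering by μm/a: copper (2.78) > zinc (2.27)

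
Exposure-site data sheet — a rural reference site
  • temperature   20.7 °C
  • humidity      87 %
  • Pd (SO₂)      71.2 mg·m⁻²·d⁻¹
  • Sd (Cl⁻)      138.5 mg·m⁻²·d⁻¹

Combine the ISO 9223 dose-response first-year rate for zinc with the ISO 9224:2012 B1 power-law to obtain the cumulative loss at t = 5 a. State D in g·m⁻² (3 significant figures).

D(5) = 147 g·m⁻²

zinc: f(T) = -0.071·(T−10) [T>10 °C] = -0.7597
  Pd branch = 0.0129·Pd^0.44·e^(0.046·RH+f) = 2.157 μm/a
  Cl⁻ term: 0.0175·138.5^0.57·exp(0.008·87+0.085·20.7) = 3.389
  sum: 2.157 + 3.389 → r_corr = 5.546 μm/a
Power-law: D(5) = r_corr · 5^0.813
  D(5) = 5.546 × 5^0.813 = 5.546 × 3.701 = 20.52 μm
  Mass loss = 20.52 μm × 7.14 g/cm³ = 146.5 g·m⁻²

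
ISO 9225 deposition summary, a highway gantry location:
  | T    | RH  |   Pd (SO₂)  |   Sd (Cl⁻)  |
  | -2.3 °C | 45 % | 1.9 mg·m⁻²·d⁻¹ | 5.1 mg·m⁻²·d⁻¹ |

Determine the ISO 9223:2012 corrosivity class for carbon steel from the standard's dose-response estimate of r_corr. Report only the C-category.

carbon steel: f(T) = +0.150·(T−10) [T≤10 °C] = -1.8450
  Pd branch = 1.77·Pd^0.52·e^(0.02·RH+f) = 0.9605 μm/a
  Cl⁻ term: 0.102·5.1^0.62·exp(0.033·45+0.04·-2.3) = 1.128
  sum: 0.9605 + 1.128 → r_corr = 2.088 μm/a
ISO 9223 Table 2 (carbon steel): 1.3 < 2.09 ≤ 25 μm/a ⇒ C2

C2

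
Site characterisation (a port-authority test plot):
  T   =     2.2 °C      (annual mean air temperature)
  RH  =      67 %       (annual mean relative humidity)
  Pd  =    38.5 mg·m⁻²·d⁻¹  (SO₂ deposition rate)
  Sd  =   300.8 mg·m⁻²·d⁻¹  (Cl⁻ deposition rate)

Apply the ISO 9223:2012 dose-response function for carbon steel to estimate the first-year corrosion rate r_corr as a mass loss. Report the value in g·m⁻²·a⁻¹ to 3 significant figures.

r_corr = 384 g·m⁻²·a⁻¹

carbon steel: f(T) = +0.150·(T−10) [T≤10 °C] = -1.1700
  SO₂ term: 1.77·38.5^0.52·exp(0.02·67-1.1700) = 14
  Sd branch = 0.102·Sd^0.62·e^(0.033·RH+0.04·T) = 34.96 μm/a
  sum: 14 + 34.96 → r_corr = 48.96 μm/a
Convert to mass loss: 48.96 μm/a × 7.85 g/cm³ = 384.4 g·m⁻²·a⁻¹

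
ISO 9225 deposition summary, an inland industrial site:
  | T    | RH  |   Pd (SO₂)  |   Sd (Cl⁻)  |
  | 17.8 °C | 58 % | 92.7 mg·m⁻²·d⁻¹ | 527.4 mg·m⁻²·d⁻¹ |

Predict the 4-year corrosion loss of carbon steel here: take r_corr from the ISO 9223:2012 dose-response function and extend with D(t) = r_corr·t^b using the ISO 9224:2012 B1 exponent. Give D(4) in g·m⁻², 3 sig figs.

D(4) = 1.75e+03 g·m⁻²

carbon steel: temperature factor f = -0.054·(7.8) = -0.4212
  Pd branch = 1.77·Pd^0.52·e^(0.02·RH+f) = 39.06 μm/a
  Sd branch = 0.102·Sd^0.62·e^(0.033·RH+0.04·T) = 68.67 μm/a
  r_corr = 39.06 + 68.67 = 107.7 μm/a
Long-term exponent b (ISO 9224 Table 2, B1) = 0.523
  D(4) = 107.7 × 4^0.523 = 107.7 × 2.065 = 222.4 μm
  Mass loss = 222.4 μm × 7.85 g/cm³ = 1746 g·m⁻²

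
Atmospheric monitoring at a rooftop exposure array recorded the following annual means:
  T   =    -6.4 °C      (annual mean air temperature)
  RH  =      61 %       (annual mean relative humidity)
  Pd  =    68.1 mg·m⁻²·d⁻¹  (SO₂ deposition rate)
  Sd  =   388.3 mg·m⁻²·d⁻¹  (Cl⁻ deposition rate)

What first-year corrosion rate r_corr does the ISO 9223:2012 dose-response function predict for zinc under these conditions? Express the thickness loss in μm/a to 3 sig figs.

r_corr = 1.23 μm/a

zinc: f(T) = +0.038·(T−10) [T≤10 °C] = -0.6232
  SO₂ term: 0.0129·68.1^0.44·exp(0.046·61-0.6232) = 0.7331
  Cl⁻ term: 0.0175·388.3^0.57·exp(0.008·61+0.085·-6.4) = 0.4949
  r_corr = 0.7331 + 0.4949 = 1.228 μm/a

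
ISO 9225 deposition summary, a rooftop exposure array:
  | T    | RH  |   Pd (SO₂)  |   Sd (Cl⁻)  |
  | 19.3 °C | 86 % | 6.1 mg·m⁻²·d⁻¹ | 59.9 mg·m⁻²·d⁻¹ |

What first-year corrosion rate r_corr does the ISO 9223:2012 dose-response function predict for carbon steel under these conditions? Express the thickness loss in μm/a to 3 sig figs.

r_corr = 63.0 μm/a

carbon steel: temperature factor f = -0.054·(9.3) = -0.5022
  sulphur-dioxide contribution → 15.32 μm/a
  chloride contribution → 47.69 μm/a
  ⇒ r_corr(carbon steel) = 63.01 μm/a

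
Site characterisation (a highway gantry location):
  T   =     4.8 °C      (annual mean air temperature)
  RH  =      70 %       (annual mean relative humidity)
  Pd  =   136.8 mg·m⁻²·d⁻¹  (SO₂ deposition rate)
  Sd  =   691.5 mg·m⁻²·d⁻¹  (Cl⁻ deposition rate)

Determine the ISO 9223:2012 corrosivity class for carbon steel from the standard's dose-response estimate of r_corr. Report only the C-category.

carbon steel: temperature factor f = +0.150·(-5.2) = -0.7800
  Pd branch = 1.77·Pd^0.52·e^(0.02·RH+f) = 42.46 μm/a
  Cl⁻ term: 0.102·691.5^0.62·exp(0.033·70+0.04·4.8) = 71.76
  sum: 42.46 + 71.76 → r_corr = 114.2 μm/a
Category bounds: 80…200 μm/a bracket r_corr ⇒ C5

C5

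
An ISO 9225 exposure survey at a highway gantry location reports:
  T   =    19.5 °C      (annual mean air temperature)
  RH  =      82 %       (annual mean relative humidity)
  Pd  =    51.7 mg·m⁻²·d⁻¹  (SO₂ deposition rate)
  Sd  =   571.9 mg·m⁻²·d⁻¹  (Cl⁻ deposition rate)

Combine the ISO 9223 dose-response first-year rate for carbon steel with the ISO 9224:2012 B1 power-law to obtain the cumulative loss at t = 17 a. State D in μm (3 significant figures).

carbon steel: T>10 °C ⇒ hinge -0.054·(19.5−10) = -0.5130
  SO₂ term: 1.77·51.7^0.52·exp(0.02·82-0.5130) = 42.5
  Cl⁻ term: 0.102·571.9^0.62·exp(0.033·82+0.04·19.5) = 170.6
  sum: 42.5 + 170.6 → r_corr = 213.1 μm/a
Long-term exponent b (ISO 9224 Table 2, B1) = 0.523
  D(17) = 213.1 × 17^0.523 = 213.1 × 4.401 = 938 μm

D(17) = 938 μm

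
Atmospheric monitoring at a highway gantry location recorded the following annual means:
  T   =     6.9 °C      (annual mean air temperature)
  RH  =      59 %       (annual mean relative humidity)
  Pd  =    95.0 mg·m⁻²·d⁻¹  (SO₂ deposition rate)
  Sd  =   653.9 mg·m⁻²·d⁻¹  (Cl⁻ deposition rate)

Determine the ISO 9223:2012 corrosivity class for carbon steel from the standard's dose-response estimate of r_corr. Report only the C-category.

C5

carbon steel: T≤10 °C ⇒ hinge +0.150·(6.9−10) = -0.4650
  SO₂ term: 1.77·95.0^0.52·exp(0.02·59-0.4650) = 38.63
  Cl⁻ term: 0.102·653.9^0.62·exp(0.033·59+0.04·6.9) = 52.44
  sum: 38.63 + 52.44 → r_corr = 91.07 μm/a
ISO 9223 Table 2 (carbon steel): 80 < 91.1 ≤ 200 μm/a ⇒ C5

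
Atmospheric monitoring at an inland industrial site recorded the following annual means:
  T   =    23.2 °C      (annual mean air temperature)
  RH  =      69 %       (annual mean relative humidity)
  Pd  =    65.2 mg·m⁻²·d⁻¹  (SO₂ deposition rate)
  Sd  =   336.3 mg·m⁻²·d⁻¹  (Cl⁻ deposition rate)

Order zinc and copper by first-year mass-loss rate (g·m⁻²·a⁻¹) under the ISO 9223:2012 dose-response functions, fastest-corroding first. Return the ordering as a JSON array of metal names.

zinc: temperature factor f = -0.071·(13.2) = -0.9372
  SO₂ term: 0.0129·65.2^0.44·exp(0.046·69-0.9372) = 0.7591
  Cl⁻ term: 0.0175·336.3^0.57·exp(0.008·69+0.085·23.2) = 6.018
  r_corr = 0.7591 + 6.018 = 6.777 μm/a
  mass loss = 6.777 μm/a × 7.14 g/cm³ = 48.39 g·m⁻²·a⁻¹
copper: temperature factor f = -0.080·(13.2) = -1.0560
  Pd branch = 0.0053·Pd^0.26·e^(0.059·RH+f) = 0.3202 μm/a
  Sd branch = 0.01025·Sd^0.27·e^(0.036·RH+0.049·T) = 1.843 μm/a
  r_corr = 0.3202 + 1.843 = 2.163 μm/a
  mass loss = 2.163 μm/a × 8.96 g/cm³ = 19.38 g·m⁻²·a⁻¹
Ordering by g·m⁻²·a⁻¹: zinc (48.4) > copper (19.4)

["zinc", "copper"]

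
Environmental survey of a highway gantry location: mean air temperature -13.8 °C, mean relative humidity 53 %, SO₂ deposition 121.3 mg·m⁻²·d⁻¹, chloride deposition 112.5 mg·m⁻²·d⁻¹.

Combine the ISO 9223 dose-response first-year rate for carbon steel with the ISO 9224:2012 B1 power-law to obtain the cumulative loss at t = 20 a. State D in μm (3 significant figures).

D(20) = 38.6 μm

carbon steel: f(T) = +0.150·(T−10) [T≤10 °C] = -3.5700
  Pd branch = 1.77·Pd^0.52·e^(0.02·RH+f) = 1.744 μm/a
  Sd branch = 0.102·Sd^0.62·e^(0.033·RH+0.04·T) = 6.312 μm/a
  sum: 1.744 + 6.312 → r_corr = 8.056 μm/a
Power-law: D(20) = r_corr · 20^0.523
  D(20) = 8.056 × 20^0.523 = 8.056 × 4.791 = 38.6 μm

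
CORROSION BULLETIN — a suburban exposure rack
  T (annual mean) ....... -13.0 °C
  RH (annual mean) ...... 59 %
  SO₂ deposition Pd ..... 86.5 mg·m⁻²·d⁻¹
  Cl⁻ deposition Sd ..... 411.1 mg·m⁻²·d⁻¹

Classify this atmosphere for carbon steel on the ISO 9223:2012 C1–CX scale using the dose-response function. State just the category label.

carbon steel: temperature factor f = +0.150·(-23.0) = -3.4500
  SO₂ term: 1.77·86.5^0.52·exp(0.02·59-3.4500) = 1.859
  Cl⁻ term: 0.102·411.1^0.62·exp(0.033·59+0.04·-13.0) = 17.74
  sum: 1.859 + 17.74 → r_corr = 19.6 μm/a
ISO 9223 Table 2 (carbon steel): 1.3 < 19.6 ≤ 25 μm/a ⇒ C2

C2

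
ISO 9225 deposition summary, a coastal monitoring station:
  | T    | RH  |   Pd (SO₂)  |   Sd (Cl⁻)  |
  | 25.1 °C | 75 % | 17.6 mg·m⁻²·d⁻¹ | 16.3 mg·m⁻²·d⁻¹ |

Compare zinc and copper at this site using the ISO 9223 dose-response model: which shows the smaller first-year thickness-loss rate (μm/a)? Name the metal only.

zinc: temperature factor f = -0.071·(15.1) = -1.0721
  SO₂ term: 0.0129·17.6^0.44·exp(0.046·75-1.0721) = 0.4913
  Cl⁻ term: 0.0175·16.3^0.57·exp(0.008·75+0.085·25.1) = 1.322
  sum: 0.4913 + 1.322 → r_corr = 1.813 μm/a
copper: f(T) = -0.080·(T−10) [T>10 °C] = -1.2080
  SO₂ term: 0.0053·17.6^0.26·exp(0.059·75-1.2080) = 0.2788
  Sd branch = 0.01025·Sd^0.27·e^(0.036·RH+0.049·T) = 1.109 μm/a
  sum: 0.2788 + 1.109 → r_corr = 1.387 μm/a
Ordering by μm/a: zinc (1.81) > copper (1.39)

copper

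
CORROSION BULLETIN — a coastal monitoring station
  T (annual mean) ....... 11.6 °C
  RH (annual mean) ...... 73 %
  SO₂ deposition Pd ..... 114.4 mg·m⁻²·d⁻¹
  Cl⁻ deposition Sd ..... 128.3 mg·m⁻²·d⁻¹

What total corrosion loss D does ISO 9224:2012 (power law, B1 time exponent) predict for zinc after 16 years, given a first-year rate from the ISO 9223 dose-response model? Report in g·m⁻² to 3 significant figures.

zinc: f(T) = -0.071·(T−10) [T>10 °C] = -0.1136
  sulphur-dioxide contribution → 2.663 μm/a
  chloride contribution → 1.338 μm/a
  total first-year rate 4.001 μm/a
Long-term exponent b (ISO 9224 Table 2, B1) = 0.813
  D(16) = 4.001 × 16^0.813 = 4.001 × 9.527 = 38.12 μm
  Mass loss = 38.12 μm × 7.14 g/cm³ = 272.2 g·m⁻²

D(16) = 272 g·m⁻²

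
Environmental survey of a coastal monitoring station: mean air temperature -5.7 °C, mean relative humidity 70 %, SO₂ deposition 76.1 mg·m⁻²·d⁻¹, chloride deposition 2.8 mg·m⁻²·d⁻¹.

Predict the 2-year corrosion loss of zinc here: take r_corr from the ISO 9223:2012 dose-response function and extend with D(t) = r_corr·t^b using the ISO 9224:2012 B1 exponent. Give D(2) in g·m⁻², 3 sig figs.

D(2) = 15.4 g·m⁻²

zinc: temperature factor f = +0.038·(-15.7) = -0.5966
  sulphur-dioxide contribution → 1.196 μm/a
  chloride contribution → 0.03394 μm/a
  ⇒ r_corr(zinc) = 1.23 μm/a
ISO 9224: D(t) = r_corr · t^b with b = 0.813 (zinc, B1)
  D(2) = 1.23 × 2^0.813 = 1.23 × 1.757 = 2.161 μm
  Mass loss = 2.161 μm × 7.14 g/cm³ = 15.43 g·m⁻²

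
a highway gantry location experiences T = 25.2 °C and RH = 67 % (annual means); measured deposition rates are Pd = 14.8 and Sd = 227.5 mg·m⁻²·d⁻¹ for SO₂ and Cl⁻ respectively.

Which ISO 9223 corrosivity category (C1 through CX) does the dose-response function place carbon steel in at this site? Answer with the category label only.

carbon steel: f(T) = -0.054·(T−10) [T>10 °C] = -0.8208
  Pd branch = 1.77·Pd^0.52·e^(0.02·RH+f) = 12.08 μm/a
  Cl⁻ term: 0.102·227.5^0.62·exp(0.033·67+0.04·25.2) = 73.78
  r_corr = 12.08 + 73.78 = 85.86 μm/a
85.9 μm/a falls in (80, 200] for carbon steel → category C5

C5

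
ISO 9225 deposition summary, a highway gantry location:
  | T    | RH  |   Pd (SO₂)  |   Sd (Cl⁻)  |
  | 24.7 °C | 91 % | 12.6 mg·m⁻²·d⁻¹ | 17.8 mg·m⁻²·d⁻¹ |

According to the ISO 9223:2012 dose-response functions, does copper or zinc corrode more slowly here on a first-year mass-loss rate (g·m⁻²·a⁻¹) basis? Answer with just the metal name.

zinc

copper: T>10 °C ⇒ hinge -0.080·(24.7−10) = -1.1760
  SO₂ term: 0.0053·12.6^0.26·exp(0.059·91-1.1760) = 0.6782
  Cl⁻ term: 0.01025·17.8^0.27·exp(0.036·91+0.049·24.7) = 1.98
  r_corr = 0.6782 + 1.98 = 2.658 μm/a
  mass loss = 2.658 μm/a × 8.96 g/cm³ = 23.82 g·m⁻²·a⁻¹
zinc: temperature factor f = -0.071·(14.7) = -1.0437
  Pd branch = 0.0129·Pd^0.44·e^(0.046·RH+f) = 0.9108 μm/a
  Sd branch = 0.0175·Sd^0.57·e^(0.008·RH+0.085·T) = 1.527 μm/a
  sum: 0.9108 + 1.527 → r_corr = 2.437 μm/a
  mass loss = 2.437 μm/a × 7.14 g/cm³ = 17.4 g·m⁻²·a⁻¹
Ordering by g·m⁻²·a⁻¹: copper (23.8) > zinc (17.4)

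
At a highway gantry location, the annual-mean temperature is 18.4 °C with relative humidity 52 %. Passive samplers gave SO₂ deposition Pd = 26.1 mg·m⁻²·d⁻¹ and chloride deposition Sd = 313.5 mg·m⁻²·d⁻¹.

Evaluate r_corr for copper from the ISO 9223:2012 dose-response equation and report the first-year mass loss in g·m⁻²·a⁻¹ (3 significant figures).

r_corr = 8.16 g·m⁻²·a⁻¹

copper: temperature factor f = -0.080·(8.4) = -0.6720
  Pd branch = 0.0053·Pd^0.26·e^(0.059·RH+f) = 0.1359 μm/a
  Sd branch = 0.01025·Sd^0.27·e^(0.036·RH+0.049·T) = 0.7749 μm/a
  sum: 0.1359 + 0.7749 → r_corr = 0.9108 μm/a
Convert to mass loss: 0.9108 μm/a × 8.96 g/cm³ = 8.161 g·m⁻²·a⁻¹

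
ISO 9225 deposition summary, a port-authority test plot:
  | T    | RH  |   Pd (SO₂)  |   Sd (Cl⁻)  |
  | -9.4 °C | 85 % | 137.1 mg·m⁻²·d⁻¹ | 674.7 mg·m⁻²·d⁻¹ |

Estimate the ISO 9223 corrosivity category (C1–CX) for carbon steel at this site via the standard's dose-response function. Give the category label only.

C4

carbon steel: f(T) = +0.150·(T−10) [T≤10 °C] = -2.9100
  sulphur-dioxide contribution → 6.819 μm/a
  chloride contribution → 65.7 μm/a
  ⇒ r_corr(carbon steel) = 72.52 μm/a
72.5 μm/a falls in (50, 80] for carbon steel → category C4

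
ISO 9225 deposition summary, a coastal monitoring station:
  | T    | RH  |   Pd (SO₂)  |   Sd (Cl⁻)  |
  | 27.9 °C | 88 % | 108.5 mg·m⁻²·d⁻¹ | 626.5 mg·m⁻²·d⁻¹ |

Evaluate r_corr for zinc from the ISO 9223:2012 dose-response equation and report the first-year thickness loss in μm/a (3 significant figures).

zinc: f(T) = -0.071·(T−10) [T>10 °C] = -1.2709
  SO₂ term: 0.0129·108.5^0.44·exp(0.046·88-1.2709) = 1.63
  Cl⁻ term: 0.0175·626.5^0.57·exp(0.008·88+0.085·27.9) = 14.89
  sum: 1.63 + 14.89 → r_corr = 16.52 μm/a

r_corr = 16.5 μm/a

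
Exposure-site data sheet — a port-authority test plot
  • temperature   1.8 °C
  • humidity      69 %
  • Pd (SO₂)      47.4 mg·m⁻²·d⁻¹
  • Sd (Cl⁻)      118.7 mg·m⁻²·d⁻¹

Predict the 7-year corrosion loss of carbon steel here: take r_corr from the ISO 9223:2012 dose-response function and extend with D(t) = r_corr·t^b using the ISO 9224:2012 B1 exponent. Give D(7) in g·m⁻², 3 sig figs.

carbon steel: T≤10 °C ⇒ hinge +0.150·(1.8−10) = -1.2300
  sulphur-dioxide contribution → 15.29 μm/a
  chloride contribution → 20.65 μm/a
  ⇒ r_corr(carbon steel) = 35.94 μm/a
Power-law: D(7) = r_corr · 7^0.523
  D(7) = 35.94 × 7^0.523 = 35.94 × 2.767 = 99.45 μm
  Mass loss = 99.45 μm × 7.85 g/cm³ = 780.7 g·m⁻²

D(7) = 781 g·m⁻²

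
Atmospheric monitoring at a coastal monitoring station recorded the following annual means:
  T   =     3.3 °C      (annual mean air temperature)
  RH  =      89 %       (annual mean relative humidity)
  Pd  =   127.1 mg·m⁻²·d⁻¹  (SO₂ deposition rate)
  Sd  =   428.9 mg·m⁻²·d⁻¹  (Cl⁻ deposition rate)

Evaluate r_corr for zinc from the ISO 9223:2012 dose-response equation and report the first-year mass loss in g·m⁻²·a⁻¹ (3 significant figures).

r_corr = 46.8 g·m⁻²·a⁻¹

zinc: f(T) = +0.038·(T−10) [T≤10 °C] = -0.2546
  SO₂ term: 0.0129·127.1^0.44·exp(0.046·89-0.2546) = 5.056
  Sd branch = 0.0175·Sd^0.57·e^(0.008·RH+0.085·T) = 1.495 μm/a
  sum: 5.056 + 1.495 → r_corr = 6.551 μm/a
Convert to mass loss: 6.551 μm/a × 7.14 g/cm³ = 46.77 g·m⁻²·a⁻¹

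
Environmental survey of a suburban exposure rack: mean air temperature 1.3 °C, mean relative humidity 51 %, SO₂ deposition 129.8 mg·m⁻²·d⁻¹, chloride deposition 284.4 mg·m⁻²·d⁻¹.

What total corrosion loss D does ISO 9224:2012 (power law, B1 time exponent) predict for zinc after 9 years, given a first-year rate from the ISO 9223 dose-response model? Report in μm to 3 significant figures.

zinc: temperature factor f = +0.038·(-8.7) = -0.3306
  Pd branch = 0.0129·Pd^0.44·e^(0.046·RH+f) = 0.8236 μm/a
  Sd branch = 0.0175·Sd^0.57·e^(0.008·RH+0.085·T) = 0.7361 μm/a
  sum: 0.8236 + 0.7361 → r_corr = 1.56 μm/a
Long-term exponent b (ISO 9224 Table 2, B1) = 0.813
  D(9) = 1.56 × 9^0.813 = 1.56 × 5.968 = 9.308 μm

D(9) = 9.31 μm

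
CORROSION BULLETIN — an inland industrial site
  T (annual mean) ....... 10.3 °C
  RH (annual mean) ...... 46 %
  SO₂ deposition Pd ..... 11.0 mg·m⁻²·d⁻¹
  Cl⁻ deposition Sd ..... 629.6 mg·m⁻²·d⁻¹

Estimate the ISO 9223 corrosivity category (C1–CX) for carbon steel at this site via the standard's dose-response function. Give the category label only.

C4

carbon steel: f(T) = -0.054·(T−10) [T>10 °C] = -0.0162
  sulphur-dioxide contribution → 15.21 μm/a
  chloride contribution → 38.21 μm/a
  total first-year rate 53.42 μm/a
ISO 9223 Table 2 (carbon steel): 50 < 53.4 ≤ 80 μm/a ⇒ C4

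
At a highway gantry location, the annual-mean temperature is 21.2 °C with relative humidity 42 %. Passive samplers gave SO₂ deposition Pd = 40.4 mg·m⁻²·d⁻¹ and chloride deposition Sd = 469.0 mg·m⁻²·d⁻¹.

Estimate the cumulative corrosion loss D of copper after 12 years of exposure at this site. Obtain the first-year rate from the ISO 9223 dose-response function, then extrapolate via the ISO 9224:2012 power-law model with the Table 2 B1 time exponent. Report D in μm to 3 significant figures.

D(12) = 3.98 μm

copper: f(T) = -0.080·(T−10) [T>10 °C] = -0.8960
  SO₂ term: 0.0053·40.4^0.26·exp(0.059·42-0.8960) = 0.06745
  Cl⁻ term: 0.01025·469.0^0.27·exp(0.036·42+0.049·21.2) = 0.6914
  r_corr = 0.06745 + 0.6914 = 0.7589 μm/a
Long-term exponent b (ISO 9224 Table 2, B1) = 0.667
  D(12) = 0.7589 × 12^0.667 = 0.7589 × 5.246 = 3.981 μm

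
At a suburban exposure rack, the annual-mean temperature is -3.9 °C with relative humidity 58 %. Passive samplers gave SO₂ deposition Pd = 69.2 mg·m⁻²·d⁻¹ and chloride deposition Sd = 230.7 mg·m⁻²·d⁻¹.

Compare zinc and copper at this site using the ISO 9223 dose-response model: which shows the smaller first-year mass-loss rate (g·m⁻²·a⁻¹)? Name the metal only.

zinc: temperature factor f = +0.038·(-13.9) = -0.5282
  Pd branch = 0.0129·Pd^0.44·e^(0.046·RH+f) = 0.7072 μm/a
  Cl⁻ term: 0.0175·230.7^0.57·exp(0.008·58+0.085·-3.9) = 0.4441
  sum: 0.7072 + 0.4441 → r_corr = 1.151 μm/a
  mass loss = 1.151 μm/a × 7.14 g/cm³ = 8.221 g·m⁻²·a⁻¹
copper: temperature factor f = +0.126·(-13.9) = -1.7514
  Pd branch = 0.0053·Pd^0.26·e^(0.059·RH+f) = 0.08477 μm/a
  Sd branch = 0.01025·Sd^0.27·e^(0.036·RH+0.049·T) = 0.2969 μm/a
  sum: 0.08477 + 0.2969 → r_corr = 0.3816 μm/a
  mass loss = 0.3816 μm/a × 8.96 g/cm³ = 3.419 g·m⁻²·a⁻¹
Ordering by g·m⁻²·a⁻¹: zinc (8.22) > copper (3.42)

copper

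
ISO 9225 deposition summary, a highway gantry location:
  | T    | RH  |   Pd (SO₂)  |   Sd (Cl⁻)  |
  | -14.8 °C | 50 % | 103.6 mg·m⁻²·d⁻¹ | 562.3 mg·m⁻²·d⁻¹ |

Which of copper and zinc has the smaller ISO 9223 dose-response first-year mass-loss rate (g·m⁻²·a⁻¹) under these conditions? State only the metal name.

copper

copper: T≤10 °C ⇒ hinge +0.126·(-14.8−10) = -3.1248
  SO₂ term: 0.0053·103.6^0.26·exp(0.059·50-3.1248) = 0.01487
  Sd branch = 0.01025·Sd^0.27·e^(0.036·RH+0.049·T) = 0.166 μm/a
  sum: 0.01487 + 0.166 → r_corr = 0.1808 μm/a
  mass loss = 0.1808 μm/a × 8.96 g/cm³ = 1.62 g·m⁻²·a⁻¹
zinc: f(T) = +0.038·(T−10) [T≤10 °C] = -0.9424
  SO₂ term: 0.0129·103.6^0.44·exp(0.046·50-0.9424) = 0.3863
  Cl⁻ term: 0.0175·562.3^0.57·exp(0.008·50+0.085·-14.8) = 0.2741
  r_corr = 0.3863 + 0.2741 = 0.6604 μm/a
  mass loss = 0.6604 μm/a × 7.14 g/cm³ = 4.715 g·m⁻²·a⁻¹
Ordering by g·m⁻²·a⁻¹: zinc (4.72) > copper (1.62)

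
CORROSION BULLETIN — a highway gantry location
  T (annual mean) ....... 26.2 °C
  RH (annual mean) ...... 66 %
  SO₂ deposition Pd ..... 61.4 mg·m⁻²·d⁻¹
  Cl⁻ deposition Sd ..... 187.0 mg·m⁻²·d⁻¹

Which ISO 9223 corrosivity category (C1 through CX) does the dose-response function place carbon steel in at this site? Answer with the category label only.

carbon steel: temperature factor f = -0.054·(16.2) = -0.8748
  sulphur-dioxide contribution → 23.51 μm/a
  chloride contribution → 65.79 μm/a
  total first-year rate 89.3 μm/a
89.3 μm/a falls in (80, 200] for carbon steel → category C5

C5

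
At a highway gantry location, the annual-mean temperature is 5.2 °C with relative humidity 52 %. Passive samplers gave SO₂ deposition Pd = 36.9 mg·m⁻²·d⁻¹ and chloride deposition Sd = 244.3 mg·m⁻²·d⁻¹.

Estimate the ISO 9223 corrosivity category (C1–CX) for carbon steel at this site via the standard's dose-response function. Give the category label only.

C3

carbon steel: f(T) = +0.150·(T−10) [T≤10 °C] = -0.7200
  Pd branch = 1.77·Pd^0.52·e^(0.02·RH+f) = 15.91 μm/a
  Sd branch = 0.102·Sd^0.62·e^(0.033·RH+0.04·T) = 21.12 μm/a
  r_corr = 15.91 + 21.12 = 37.03 μm/a
37 μm/a falls in (25, 50] for carbon steel → category C3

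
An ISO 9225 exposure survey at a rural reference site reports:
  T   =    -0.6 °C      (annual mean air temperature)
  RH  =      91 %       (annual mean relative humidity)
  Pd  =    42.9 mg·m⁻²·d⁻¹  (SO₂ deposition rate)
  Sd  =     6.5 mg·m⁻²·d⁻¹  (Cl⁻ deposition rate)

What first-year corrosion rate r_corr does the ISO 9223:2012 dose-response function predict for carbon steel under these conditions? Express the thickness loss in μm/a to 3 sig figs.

carbon steel: f(T) = +0.150·(T−10) [T≤10 °C] = -1.5900
  SO₂ term: 1.77·42.9^0.52·exp(0.02·91-1.5900) = 15.73
  Sd branch = 0.102·Sd^0.62·e^(0.033·RH+0.04·T) = 6.403 μm/a
  r_corr = 15.73 + 6.403 = 22.13 μm/a

r_corr = 22.1 μm/a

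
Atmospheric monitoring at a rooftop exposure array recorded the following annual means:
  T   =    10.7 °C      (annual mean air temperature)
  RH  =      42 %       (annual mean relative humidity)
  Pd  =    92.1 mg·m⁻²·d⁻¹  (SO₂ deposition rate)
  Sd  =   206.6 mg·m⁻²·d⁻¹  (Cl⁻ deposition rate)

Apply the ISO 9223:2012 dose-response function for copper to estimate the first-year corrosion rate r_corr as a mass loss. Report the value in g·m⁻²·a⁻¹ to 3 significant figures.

copper: f(T) = -0.080·(T−10) [T>10 °C] = -0.0560
  sulphur-dioxide contribution → 0.1936 μm/a
  chloride contribution → 0.3313 μm/a
  ⇒ r_corr(copper) = 0.5248 μm/a
Convert to mass loss: 0.5248 μm/a × 8.96 g/cm³ = 4.702 g·m⁻²·a⁻¹

r_corr = 4.70 g·m⁻²·a⁻¹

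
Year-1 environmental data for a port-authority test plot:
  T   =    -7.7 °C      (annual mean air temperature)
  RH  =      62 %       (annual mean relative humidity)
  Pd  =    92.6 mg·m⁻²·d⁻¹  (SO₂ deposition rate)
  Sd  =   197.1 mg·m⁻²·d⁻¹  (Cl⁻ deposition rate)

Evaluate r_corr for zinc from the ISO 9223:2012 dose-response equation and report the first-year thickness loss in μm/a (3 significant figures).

r_corr = 1.14 μm/a

zinc: T≤10 °C ⇒ hinge +0.038·(-7.7−10) = -0.6726
  sulphur-dioxide contribution → 0.8364 μm/a
  chloride contribution → 0.3035 μm/a
  total first-year rate 1.14 μm/a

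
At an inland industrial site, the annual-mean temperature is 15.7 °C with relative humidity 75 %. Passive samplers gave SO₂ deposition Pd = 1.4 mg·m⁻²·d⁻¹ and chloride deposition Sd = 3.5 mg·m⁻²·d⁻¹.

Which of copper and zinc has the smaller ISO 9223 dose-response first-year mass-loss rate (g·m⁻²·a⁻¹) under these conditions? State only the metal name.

copper: f(T) = -0.080·(T−10) [T>10 °C] = -0.4560
  SO₂ term: 0.0053·1.4^0.26·exp(0.059·75-0.4560) = 0.3062
  Sd branch = 0.01025·Sd^0.27·e^(0.036·RH+0.049·T) = 0.4617 μm/a
  sum: 0.3062 + 0.4617 → r_corr = 0.7678 μm/a
  mass loss = 0.7678 μm/a × 8.96 g/cm³ = 6.88 g·m⁻²·a⁻¹
zinc: temperature factor f = -0.071·(5.7) = -0.4047
  SO₂ term: 0.0129·1.4^0.44·exp(0.046·75-0.4047) = 0.3144
  Sd branch = 0.0175·Sd^0.57·e^(0.008·RH+0.085·T) = 0.2473 μm/a
  sum: 0.3144 + 0.2473 → r_corr = 0.5617 μm/a
  mass loss = 0.5617 μm/a × 7.14 g/cm³ = 4.011 g·m⁻²·a⁻¹
Ordering by g·m⁻²·a⁻¹: copper (6.88) > zinc (4.01)

zinc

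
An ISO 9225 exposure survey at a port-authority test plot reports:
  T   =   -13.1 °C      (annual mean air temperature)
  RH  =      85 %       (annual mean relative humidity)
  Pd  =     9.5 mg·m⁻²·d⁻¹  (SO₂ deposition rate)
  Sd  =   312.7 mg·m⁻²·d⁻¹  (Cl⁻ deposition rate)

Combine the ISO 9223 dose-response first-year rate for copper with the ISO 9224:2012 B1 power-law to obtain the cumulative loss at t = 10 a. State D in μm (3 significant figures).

D(10) = 2.88 μm

copper: temperature factor f = +0.126·(-23.1) = -2.9106
  SO₂ term: 0.0053·9.5^0.26·exp(0.059·85-2.9106) = 0.07806
  Cl⁻ term: 0.01025·312.7^0.27·exp(0.036·85+0.049·-13.1) = 0.5427
  sum: 0.07806 + 0.5427 → r_corr = 0.6208 μm/a
Power-law: D(10) = r_corr · 10^0.667
  D(10) = 0.6208 × 10^0.667 = 0.6208 × 4.645 = 2.884 μm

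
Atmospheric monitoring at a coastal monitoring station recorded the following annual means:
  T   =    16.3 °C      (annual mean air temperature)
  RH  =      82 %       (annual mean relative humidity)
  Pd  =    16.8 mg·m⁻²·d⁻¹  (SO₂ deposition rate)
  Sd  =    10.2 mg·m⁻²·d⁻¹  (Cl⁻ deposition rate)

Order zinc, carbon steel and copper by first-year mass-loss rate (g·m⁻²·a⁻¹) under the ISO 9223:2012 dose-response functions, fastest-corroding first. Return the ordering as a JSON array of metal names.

["carbon steel", "copper", "zinc"]

zinc: T>10 °C ⇒ hinge -0.071·(16.3−10) = -0.4473
  SO₂ term: 0.0129·16.8^0.44·exp(0.046·82-0.4473) = 1.241
  Sd branch = 0.0175·Sd^0.57·e^(0.008·RH+0.085·T) = 0.5065 μm/a
  sum: 1.241 + 0.5065 → r_corr = 1.747 μm/a
  mass loss = 1.747 μm/a × 7.14 g/cm³ = 12.47 g·m⁻²·a⁻¹
carbon steel: T>10 °C ⇒ hinge -0.054·(16.3−10) = -0.3402
  Pd branch = 1.77·Pd^0.52·e^(0.02·RH+f) = 28.16 μm/a
  Sd branch = 0.102·Sd^0.62·e^(0.033·RH+0.04·T) = 12.37 μm/a
  r_corr = 28.16 + 12.37 = 40.53 μm/a
  mass loss = 40.53 μm/a × 7.85 g/cm³ = 318.1 g·m⁻²·a⁻¹
copper: temperature factor f = -0.080·(6.3) = -0.5040
  Pd branch = 0.0053·Pd^0.26·e^(0.059·RH+f) = 0.8416 μm/a
  Sd branch = 0.01025·Sd^0.27·e^(0.036·RH+0.049·T) = 0.8165 μm/a
  r_corr = 0.8416 + 0.8165 = 1.658 μm/a
  mass loss = 1.658 μm/a × 8.96 g/cm³ = 14.86 g·m⁻²·a⁻¹
Ordering by g·m⁻²·a⁻¹: carbon steel (318) > copper (14.9) > zinc (12.5)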